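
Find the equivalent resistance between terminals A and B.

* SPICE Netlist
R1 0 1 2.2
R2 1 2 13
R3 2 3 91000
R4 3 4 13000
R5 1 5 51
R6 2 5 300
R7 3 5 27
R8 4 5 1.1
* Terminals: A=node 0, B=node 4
The network is not a plain series/parallel combination. Inject a 1 A test current into terminal A (node 0) and return it from terminal B (node 4); then R_eq = V_A / (1 A).
Nodal analysis, taking node 4 as the 0 V reference.
Current source I_test pushes 1 A into node 0 and draws it out of node 4.
KCL at each unknown node (sum of currents leaving = 0; resistances in Ω):
  Node 0: (V_0 - V_1)/2.2 - 1 = 0
  Node 1: (V_1 - V_0)/2.2 + (V_1 - V_2)/13 + (V_1 - V_5)/51 = 0
  Node 2: (V_2 - V_1)/13 + (V_2 - V_3)/91000 + (V_2 - V_5)/300 = 0
  Node 3: (V_3 - V_2)/91000 + (V_3 - 0)/13000 + (V_3 - V_5)/27 = 0
  Node 5: (V_5 - V_1)/51 + (V_5 - V_2)/300 + (V_5 - V_3)/27 + (V_5 - 0)/1.1 = 0
Collecting terms (coefficients in siemens):
  0.4545·V_0 - 0.4545·V_1 = 1
  0.5511·V_1 - 0.4545·V_0 - 0.07692·V_2 - 0.01961·V_5 = 0
  0.08027·V_2 - 0.07692·V_1 - 0.00001099·V_3 - 0.003333·V_5 = 0
  0.03712·V_3 - 0.00001099·V_2 - 0.03704·V_5 = 0
  0.9691·V_5 - 0.01961·V_1 - 0.003333·V_2 - 0.03704·V_3 = 0
Solving these 5 simultaneous equations (Gaussian elimination) gives:
  V_0 = 47.13 V, V_1 = 44.93 V, V_2 = 43.11 V, V_3 = 1.11 V
  V_5 = 1.1 V
R_eq = V_0 / 1 A = 47.13 Ω

Final answer: 47.13 Ω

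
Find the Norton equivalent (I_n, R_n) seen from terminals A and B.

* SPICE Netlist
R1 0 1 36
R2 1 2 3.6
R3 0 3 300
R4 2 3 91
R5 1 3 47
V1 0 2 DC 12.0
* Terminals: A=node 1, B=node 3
Find the Thévenin equivalent first; then I_n = V_th/R_th and R_n = R_th.
Step 1 — V_th is the open-circuit voltage V_A - V_B (nothing connected across the terminals).
Nodal analysis, taking node 2 as the 0 V reference.
Source V1 fixes V_0 = 12 V.
KCL at each unknown node (sum of currents leaving = 0; resistances in Ω):
  Node 1: (V_1 - 12)/36 + (V_1 - 0)/3.6 + (V_1 - V_3)/47 = 0
  Node 3: (V_3 - 12)/300 + (V_3 - 0)/91 + (V_3 - V_1)/47 = 0
Collecting terms (coefficients in siemens):
  0.3268·V_1 - 0.02128·V_3 = 0.3333
  0.0356·V_3 - 0.02128·V_1 = 0.04
Determinant D = (0.3268)(0.0356) - (-0.02128)(-0.02128) = 0.01118
V_1 = [(0.3333)(0.0356) - (-0.02128)(0.04)]/D = 1.137 V
V_3 = [(0.3268)(0.04) - (0.3333)(-0.02128)]/D = 1.803 V
V_th = V_1 - V_3 = 1.137 - 1.803 = -0.6661 V
Step 2 — R_th: zero the source — replace V1 by a short circuit (node 2 merges into node 0) — and find the resistance seen between A (node 1) and B (node 3).
Reduce the network between node 1 (A) and node 3 (B) by series/parallel combination:
  Rp1 = R1 ‖ R2 (parallel, both between nodes 0 and 1) = 1/(1/36 + 1/3.6) = 3.273 Ω
  Rp2 = R3 ‖ R4 (parallel, both between nodes 0 and 3) = 1/(1/300 + 1/91) = 69.82 Ω
  Rs1 = Rp1 + Rp2 (series, joined only at node 0) = 3.273 + 69.82 = 73.09 Ω
  Rp3 = R5 ‖ Rs1 (parallel, both between nodes 1 and 3) = 1/(1/47 + 1/73.09) = 28.61 Ω
R_th = 28.61 Ω
I_n = V_th/R_th = -0.6661/28.61 = -0.02328 A, and R_n = R_th = 28.61 Ω

Final answer: I_n = -0.02328 A, R_n = 28.61 Ω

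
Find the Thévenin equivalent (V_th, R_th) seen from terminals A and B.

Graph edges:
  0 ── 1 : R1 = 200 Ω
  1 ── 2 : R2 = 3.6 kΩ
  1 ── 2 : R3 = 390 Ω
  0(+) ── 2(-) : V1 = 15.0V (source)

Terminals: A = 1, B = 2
Step 1 — V_th is the open-circuit voltage V_A - V_B (nothing connected across the terminals).
Nodal analysis, taking node 2 as the 0 V reference.
Source V1 fixes V_0 = 15 V.
KCL at each unknown node (sum of currents leaving = 0; resistances in Ω):
  Node 1: (V_1 - 15)/200 + (V_1 - 0)/3600 + (V_1 - 0)/390 = 0
Collecting terms: 0.007842 × V_1 = 0.075  =>  V_1 = 9.564 V
V_th = V_1 - V_2 = 9.564 - 0 = 9.564 V
Step 2 — R_th: zero the source — replace V1 by a short circuit (node 2 merges into node 0) — and find the resistance seen between A (node 1) and B (node 0).
Reduce the network between node 1 (A) and node 0 (B) by series/parallel combination:
  Rp1 = R1 ‖ R2 ‖ R3 (parallel, all between nodes 0 and 1) = 1/(1/200 + 1/3600 + 1/390) = 127.5 Ω
R_th = 127.5 Ω

Final answer: V_th = 9.564 V, R_th = 127.5 Ω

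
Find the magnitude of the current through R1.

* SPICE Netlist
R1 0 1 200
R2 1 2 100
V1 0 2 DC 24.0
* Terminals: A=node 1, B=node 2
Nodal analysis, taking node 2 as the 0 V reference.
Source V1 fixes V_0 = 24 V.
KCL at each unknown node (sum of currents leaving = 0; resistances in Ω):
  Node 1: (V_1 - 24)/200 + (V_1 - 0)/100 = 0
Collecting terms: 0.015 × V_1 = 0.12  =>  V_1 = 8 V
I_R1 = (V_0 - V_1)/R1 = (24 - 8)/200 = 0.08 A
|I_R1| = 0.08 A

Final answer: |I_R1| = 0.08 A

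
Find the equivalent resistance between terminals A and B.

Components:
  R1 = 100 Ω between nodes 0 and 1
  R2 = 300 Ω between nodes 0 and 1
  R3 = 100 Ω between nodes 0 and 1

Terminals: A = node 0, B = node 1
Reduce the network between node 0 (A) and node 1 (B) by series/parallel combination:
  Rp1 = R1 ‖ R2 ‖ R3 (parallel, all between nodes 0 and 1) = 1/(1/100 + 1/300 + 1/100) = 42.86 Ω
R_eq = 42.86 Ω

Final answer: 42.86 Ω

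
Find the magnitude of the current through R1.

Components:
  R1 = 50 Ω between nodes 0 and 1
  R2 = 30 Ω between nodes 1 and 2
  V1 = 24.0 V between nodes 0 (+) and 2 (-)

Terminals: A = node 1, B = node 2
Nodal analysis, taking node 2 as the 0 V reference.
Source V1 fixes V_0 = 24 V.
KCL at each unknown node (sum of currents leaving = 0; resistances in Ω):
  Node 1: (V_1 - 24)/50 + (V_1 - 0)/30 = 0
Collecting terms: 0.05333 × V_1 = 0.48  =>  V_1 = 9 V
I_R1 = (V_0 - V_1)/R1 = (24 - 9)/50 = 0.3 A
|I_R1| = 0.3 A

Final answer: |I_R1| = 0.3 A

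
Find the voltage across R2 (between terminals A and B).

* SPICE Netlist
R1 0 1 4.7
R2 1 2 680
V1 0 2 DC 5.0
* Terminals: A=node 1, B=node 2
R1 and R2 are in series across V1 (node 0 → node 1 → node 2), and the output A–B is taken across R2, so this is a voltage divider.
Series current: I = V1/(R1 + R2) = 5/(4.7 + 680) = 5/684.7 = 0.007302 A
V_R2 = I × R2 = V1 × R2/(R1 + R2) = 5 × 680/684.7 = 4.966 V

Final answer: 4.966 V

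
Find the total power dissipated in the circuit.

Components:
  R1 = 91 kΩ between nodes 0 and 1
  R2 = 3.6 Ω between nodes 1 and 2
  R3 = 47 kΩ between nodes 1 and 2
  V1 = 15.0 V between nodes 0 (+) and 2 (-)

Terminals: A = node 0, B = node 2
Nodal analysis, taking node 2 as the 0 V reference.
Source V1 fixes V_0 = 15 V.
KCL at each unknown node (sum of currents leaving = 0; resistances in Ω):
  Node 1: (V_1 - 15)/91000 + (V_1 - 0)/3.6 + (V_1 - 0)/47000 = 0
Collecting terms: 0.2778 × V_1 = 0.0001648  =>  V_1 = 0.0005933 V
Power in each resistor, P = (ΔV)²/R:
  P_R1 = (15 - 0.0005933)²/91000 = 0.002472 W
  P_R2 = (0.0005933 - 0)²/3.6 = 0.00000009779 W
  P_R3 = (0.0005933 - 0)²/47000 = 0.00000000000749 W
P_total = P_R1 + P_R2 + P_R3 = 0.002472 W

Final answer: 0.002472 W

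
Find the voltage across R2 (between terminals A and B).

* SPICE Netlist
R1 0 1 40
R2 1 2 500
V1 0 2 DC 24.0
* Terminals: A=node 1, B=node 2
R1 and R2 are in series across V1 (node 0 → node 1 → node 2), and the output A–B is taken across R2, so this is a voltage divider.
Series current: I = V1/(R1 + R2) = 24/(40 + 500) = 24/540 = 0.04444 A
V_R2 = I × R2 = V1 × R2/(R1 + R2) = 24 × 500/540 = 22.22 V

Final answer: 22.22 V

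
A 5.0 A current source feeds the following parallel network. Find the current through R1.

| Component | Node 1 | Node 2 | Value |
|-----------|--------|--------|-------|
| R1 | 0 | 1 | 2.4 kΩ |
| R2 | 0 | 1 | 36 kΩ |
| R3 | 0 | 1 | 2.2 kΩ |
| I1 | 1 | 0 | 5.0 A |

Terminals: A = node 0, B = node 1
All resistors sit directly between nodes 0 and 1, so they are in parallel and share one voltage V; the full source current 5 A splits among them.
1/R_par = 1/2400 + 1/36000 + 1/2200 = 0.000899 S  =>  R_par = 1112 Ω
V = I × R_par = 5 × 1112 = 5562 V
I_R1 = V/R1 = 5562/2400 = 2.317 A

Final answer: 2.317 A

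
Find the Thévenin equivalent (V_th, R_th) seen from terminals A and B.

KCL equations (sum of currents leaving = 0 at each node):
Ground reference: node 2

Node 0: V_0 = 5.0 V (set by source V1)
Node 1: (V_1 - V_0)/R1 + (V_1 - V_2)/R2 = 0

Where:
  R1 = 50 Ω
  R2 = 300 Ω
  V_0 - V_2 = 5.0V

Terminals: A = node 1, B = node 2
Step 1 — V_th is the open-circuit voltage V_A - V_B (nothing connected across the terminals).
Nodal analysis, taking node 2 as the 0 V reference.
Source V1 fixes V_0 = 5 V.
KCL at each unknown node (sum of currents leaving = 0; resistances in Ω):
  Node 1: (V_1 - 5)/50 + (V_1 - 0)/300 = 0
Collecting terms: 0.02333 × V_1 = 0.1  =>  V_1 = 4.286 V
V_th = V_1 - V_2 = 4.286 - 0 = 4.286 V
Step 2 — R_th: zero the source — replace V1 by a short circuit (node 2 merges into node 0) — and find the resistance seen between A (node 1) and B (node 0).
Reduce the network between node 1 (A) and node 0 (B) by series/parallel combination:
  Rp1 = R1 ‖ R2 (parallel, both between nodes 0 and 1) = 1/(1/50 + 1/300) = 42.86 Ω
R_th = 42.86 Ω

Final answer: V_th = 4.286 V, R_th = 42.86 Ω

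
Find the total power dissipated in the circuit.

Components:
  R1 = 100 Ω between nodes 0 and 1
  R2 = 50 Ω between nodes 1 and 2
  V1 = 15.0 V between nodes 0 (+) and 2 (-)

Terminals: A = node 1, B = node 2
Nodal analysis, taking node 2 as the 0 V reference.
Source V1 fixes V_0 = 15 V.
KCL at each unknown node (sum of currents leaving = 0; resistances in Ω):
  Node 1: (V_1 - 15)/100 + (V_1 - 0)/50 = 0
Collecting terms: 0.03 × V_1 = 0.15  =>  V_1 = 5 V
Power in each resistor, P = (ΔV)²/R:
  P_R1 = (15 - 5)²/100 = 1 W
  P_R2 = (5 - 0)²/50 = 0.5 W
P_total = P_R1 + P_R2 = 1.5 W

Final answer: 1.5 W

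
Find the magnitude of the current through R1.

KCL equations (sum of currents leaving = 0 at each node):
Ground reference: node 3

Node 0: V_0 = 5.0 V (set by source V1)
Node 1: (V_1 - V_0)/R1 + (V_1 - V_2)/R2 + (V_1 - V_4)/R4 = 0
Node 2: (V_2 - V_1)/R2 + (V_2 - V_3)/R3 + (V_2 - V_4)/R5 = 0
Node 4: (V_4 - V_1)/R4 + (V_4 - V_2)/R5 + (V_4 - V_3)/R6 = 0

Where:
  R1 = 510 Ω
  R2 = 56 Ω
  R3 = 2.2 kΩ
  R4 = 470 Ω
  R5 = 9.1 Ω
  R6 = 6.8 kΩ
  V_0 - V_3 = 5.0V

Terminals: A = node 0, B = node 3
Nodal analysis, taking node 3 as the 0 V reference.
Source V1 fixes V_0 = 5 V.
KCL at each unknown node (sum of currents leaving = 0; resistances in Ω):
  Node 1: (V_1 - 5)/510 + (V_1 - V_2)/56 + (V_1 - V_4)/470 = 0
  Node 2: (V_2 - V_1)/56 + (V_2 - 0)/2200 + (V_2 - V_4)/9.1 = 0
  Node 4: (V_4 - V_1)/470 + (V_4 - V_2)/9.1 + (V_4 - 0)/6800 = 0
Collecting terms (coefficients in siemens):
  0.02195·V_1 - 0.01786·V_2 - 0.002128·V_4 = 0.009804
  0.1282·V_2 - 0.01786·V_1 - 0.1099·V_4 = 0
  0.1122·V_4 - 0.002128·V_1 - 0.1099·V_2 = 0
Solving these 3 simultaneous equations (Gaussian elimination) gives:
  V_1 = 3.853 V, V_2 = 3.74 V, V_4 = 3.738 V
I_R1 = (V_0 - V_1)/R1 = (5 - 3.853)/510 = 0.00225 A
|I_R1| = 0.00225 A

Final answer: |I_R1| = 0.00225 A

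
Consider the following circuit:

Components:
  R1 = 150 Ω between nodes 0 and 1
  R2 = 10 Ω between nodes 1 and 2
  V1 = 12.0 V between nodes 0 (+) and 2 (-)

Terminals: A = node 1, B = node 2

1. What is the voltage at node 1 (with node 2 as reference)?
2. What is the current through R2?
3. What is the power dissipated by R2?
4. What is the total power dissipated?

Nodal analysis, taking node 2 as the 0 V reference.
Source V1 fixes V_0 = 12 V.
KCL at each unknown node (sum of currents leaving = 0; resistances in Ω):
  Node 1: (V_1 - 12)/150 + (V_1 - 0)/10 = 0
Collecting terms: 0.1067 × V_1 = 0.08  =>  V_1 = 0.75 V
Part 1:
  Read off the nodal solution: V_1 = 0.75 V
Part 2:
  I_R2 = (V_1 - V_2)/R2 = (0.75 - 0)/10 = 0.075 A
  Magnitude: I_R2 = 0.075 A
Part 3:
  I_R2 = (V_1 - V_2)/R2 = (0.75 - 0)/10 = 0.075 A
  P_R2 = I_R2² × R2 = (0.075)² × 10 = 0.05625 W
Part 4:
  Power in each resistor, P = (ΔV)²/R:
    P_R1 = (12 - 0.75)²/150 = 0.8438 W
    P_R2 = (0.75 - 0)²/10 = 0.05625 W
  P_total = P_R1 + P_R2 = 0.9 W

Final answers:
1. V_1 = 0.75 V
2. I_R2 = 0.075 A
3. P_R2 = 0.05625 W
4. P_total = 0.9 W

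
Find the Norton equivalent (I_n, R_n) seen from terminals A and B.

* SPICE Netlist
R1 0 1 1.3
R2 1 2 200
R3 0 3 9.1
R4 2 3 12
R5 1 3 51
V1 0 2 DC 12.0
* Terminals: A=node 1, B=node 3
Find the Thévenin equivalent first; then I_n = V_th/R_th and R_n = R_th.
Step 1 — V_th is the open-circuit voltage V_A - V_B (nothing connected across the terminals).
Nodal analysis, taking node 2 as the 0 V reference.
Source V1 fixes V_0 = 12 V.
KCL at each unknown node (sum of currents leaving = 0; resistances in Ω):
  Node 1: (V_1 - 12)/1.3 + (V_1 - 0)/200 + (V_1 - V_3)/51 = 0
  Node 3: (V_3 - 12)/9.1 + (V_3 - 0)/12 + (V_3 - V_1)/51 = 0
Collecting terms (coefficients in siemens):
  0.7938·V_1 - 0.01961·V_3 = 9.231
  0.2128·V_3 - 0.01961·V_1 = 1.319
Determinant D = (0.7938)(0.2128) - (-0.01961)(-0.01961) = 0.1686
V_1 = [(9.231)(0.2128) - (-0.01961)(1.319)]/D = 11.81 V
V_3 = [(0.7938)(1.319) - (9.231)(-0.01961)]/D = 7.284 V
V_th = V_1 - V_3 = 11.81 - 7.284 = 4.524 V
Step 2 — R_th: zero the source — replace V1 by a short circuit (node 2 merges into node 0) — and find the resistance seen between A (node 1) and B (node 3).
Reduce the network between node 1 (A) and node 3 (B) by series/parallel combination:
  Rp1 = R1 ‖ R2 (parallel, both between nodes 0 and 1) = 1/(1/1.3 + 1/200) = 1.292 Ω
  Rp2 = R3 ‖ R4 (parallel, both between nodes 0 and 3) = 1/(1/9.1 + 1/12) = 5.175 Ω
  Rs1 = Rp1 + Rp2 (series, joined only at node 0) = 1.292 + 5.175 = 6.467 Ω
  Rp3 = R5 ‖ Rs1 (parallel, both between nodes 1 and 3) = 1/(1/51 + 1/6.467) = 5.739 Ω
R_th = 5.739 Ω
I_n = V_th/R_th = 4.524/5.739 = 0.7883 A, and R_n = R_th = 5.739 Ω

Final answer: I_n = 0.7883 A, R_n = 5.739 Ω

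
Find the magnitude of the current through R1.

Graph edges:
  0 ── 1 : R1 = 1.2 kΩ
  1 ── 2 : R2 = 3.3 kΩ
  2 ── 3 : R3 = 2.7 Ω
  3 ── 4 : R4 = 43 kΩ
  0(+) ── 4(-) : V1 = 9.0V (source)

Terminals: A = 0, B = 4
Nodal analysis, taking node 4 as the 0 V reference.
Source V1 fixes V_0 = 9 V.
KCL at each unknown node (sum of currents leaving = 0; resistances in Ω):
  Node 1: (V_1 - 9)/1200 + (V_1 - V_2)/3300 = 0
  Node 2: (V_2 - V_1)/3300 + (V_2 - V_3)/2.7 = 0
  Node 3: (V_3 - V_2)/2.7 + (V_3 - 0)/43000 = 0
Collecting terms (coefficients in siemens):
  0.001136·V_1 - 0.000303·V_2 = 0.0075
  0.3707·V_2 - 0.000303·V_1 - 0.3704·V_3 = 0
  0.3704·V_3 - 0.3704·V_2 = 0
Solving these 3 simultaneous equations (Gaussian elimination) gives:
  V_1 = 8.773 V, V_2 = 8.147 V, V_3 = 8.147 V
I_R1 = (V_0 - V_1)/R1 = (9 - 8.773)/1200 = 0.0001895 A
|I_R1| = 0.0001895 A

Final answer: |I_R1| = 0.0001895 A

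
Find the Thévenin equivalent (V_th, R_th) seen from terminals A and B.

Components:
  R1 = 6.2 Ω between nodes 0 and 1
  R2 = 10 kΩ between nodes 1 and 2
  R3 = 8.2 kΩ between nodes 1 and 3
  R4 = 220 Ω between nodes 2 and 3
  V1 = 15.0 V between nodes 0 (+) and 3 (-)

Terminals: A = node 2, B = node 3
Step 1 — V_th is the open-circuit voltage V_A - V_B (nothing connected across the terminals).
Nodal analysis, taking node 3 as the 0 V reference.
Source V1 fixes V_0 = 15 V.
KCL at each unknown node (sum of currents leaving = 0; resistances in Ω):
  Node 1: (V_1 - 15)/6.2 + (V_1 - V_2)/10000 + (V_1 - 0)/8200 = 0
  Node 2: (V_2 - V_1)/10000 + (V_2 - 0)/220 = 0
Collecting terms (coefficients in siemens):
  0.1615·V_1 - 0.0001·V_2 = 2.419
  0.004645·V_2 - 0.0001·V_1 = 0
Determinant D = (0.1615)(0.004645) - (-0.0001)(-0.0001) = 0.0007503
V_1 = [(2.419)(0.004645) - (-0.0001)(0)]/D = 14.98 V
V_2 = [(0.1615)(0) - (2.419)(-0.0001)]/D = 0.3225 V
V_th = V_2 - V_3 = 0.3225 - 0 = 0.3225 V
Step 2 — R_th: zero the source — replace V1 by a short circuit (node 3 merges into node 0) — and find the resistance seen between A (node 2) and B (node 0).
Reduce the network between node 2 (A) and node 0 (B) by series/parallel combination:
  Rp1 = R1 ‖ R3 (parallel, both between nodes 0 and 1) = 1/(1/6.2 + 1/8200) = 6.195 Ω
  Rs1 = R2 + Rp1 (series, joined only at node 1) = 10000 + 6.195 = 10010 Ω
  Rp2 = R4 ‖ Rs1 (parallel, both between nodes 0 and 2) = 1/(1/220 + 1/10010) = 215.3 Ω
R_th = 215.3 Ω

Final answer: V_th = 0.3225 V, R_th = 215.3 Ω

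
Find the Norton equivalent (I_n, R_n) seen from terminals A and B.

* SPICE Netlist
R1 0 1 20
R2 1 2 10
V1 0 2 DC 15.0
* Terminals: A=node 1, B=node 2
Find the Thévenin equivalent first; then I_n = V_th/R_th and R_n = R_th.
Step 1 — V_th is the open-circuit voltage V_A - V_B (nothing connected across the terminals).
Nodal analysis, taking node 2 as the 0 V reference.
Source V1 fixes V_0 = 15 V.
KCL at each unknown node (sum of currents leaving = 0; resistances in Ω):
  Node 1: (V_1 - 15)/20 + (V_1 - 0)/10 = 0
Collecting terms: 0.15 × V_1 = 0.75  =>  V_1 = 5 V
V_th = V_1 - V_2 = 5 - 0 = 5 V
Step 2 — R_th: zero the source — replace V1 by a short circuit (node 2 merges into node 0) — and find the resistance seen between A (node 1) and B (node 0).
Reduce the network between node 1 (A) and node 0 (B) by series/parallel combination:
  Rp1 = R1 ‖ R2 (parallel, both between nodes 0 and 1) = 1/(1/20 + 1/10) = 6.667 Ω
R_th = 6.667 Ω
I_n = V_th/R_th = 5/6.667 = 0.75 A, and R_n = R_th = 6.667 Ω

Final answer: I_n = 0.75 A, R_n = 6.667 Ω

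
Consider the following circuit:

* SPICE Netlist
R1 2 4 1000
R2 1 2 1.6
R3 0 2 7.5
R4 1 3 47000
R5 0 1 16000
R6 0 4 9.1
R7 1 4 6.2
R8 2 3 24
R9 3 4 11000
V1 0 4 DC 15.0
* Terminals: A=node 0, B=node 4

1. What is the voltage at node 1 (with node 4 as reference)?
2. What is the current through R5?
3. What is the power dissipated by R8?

Nodal analysis, taking node 4 as the 0 V reference.
Source V1 fixes V_0 = 15 V.
KCL at each unknown node (sum of currents leaving = 0; resistances in Ω):
  Node 1: (V_1 - V_2)/1.6 + (V_1 - V_3)/47000 + (V_1 - 15)/16000 + (V_1 - 0)/6.2 = 0
  Node 2: (V_2 - 0)/1000 + (V_2 - V_1)/1.6 + (V_2 - 15)/7.5 + (V_2 - V_3)/24 = 0
  Node 3: (V_3 - V_1)/47000 + (V_3 - V_2)/24 + (V_3 - 0)/11000 = 0
Collecting terms (coefficients in siemens):
  0.7864·V_1 - 0.625·V_2 - 0.00002128·V_3 = 0.0009375
  0.801·V_2 - 0.625·V_1 - 0.04167·V_3 = 2
  0.04178·V_3 - 0.00002128·V_1 - 0.04167·V_2 = 0
Solving these 3 simultaneous equations (Gaussian elimination) gives:
  V_1 = 6.055 V, V_2 = 7.617 V, V_3 = 7.6 V
Part 1:
  Read off the nodal solution: V_1 = 6.055 V
Part 2:
  I_R5 = (V_0 - V_1)/R5 = (15 - 6.055)/16000 = 0.000559 A
  Magnitude: I_R5 = 0.000559 A
Part 3:
  I_R8 = (V_2 - V_3)/R8 = (7.617 - 7.6)/24 = 0.0007237 A
  P_R8 = I_R8² × R8 = (0.0007237)² × 24 = 0.00001257 W

Final answers:
1. V_1 = 6.055 V
2. I_R5 = 0.000559 A
3. P_R8 = 1.257e-05 W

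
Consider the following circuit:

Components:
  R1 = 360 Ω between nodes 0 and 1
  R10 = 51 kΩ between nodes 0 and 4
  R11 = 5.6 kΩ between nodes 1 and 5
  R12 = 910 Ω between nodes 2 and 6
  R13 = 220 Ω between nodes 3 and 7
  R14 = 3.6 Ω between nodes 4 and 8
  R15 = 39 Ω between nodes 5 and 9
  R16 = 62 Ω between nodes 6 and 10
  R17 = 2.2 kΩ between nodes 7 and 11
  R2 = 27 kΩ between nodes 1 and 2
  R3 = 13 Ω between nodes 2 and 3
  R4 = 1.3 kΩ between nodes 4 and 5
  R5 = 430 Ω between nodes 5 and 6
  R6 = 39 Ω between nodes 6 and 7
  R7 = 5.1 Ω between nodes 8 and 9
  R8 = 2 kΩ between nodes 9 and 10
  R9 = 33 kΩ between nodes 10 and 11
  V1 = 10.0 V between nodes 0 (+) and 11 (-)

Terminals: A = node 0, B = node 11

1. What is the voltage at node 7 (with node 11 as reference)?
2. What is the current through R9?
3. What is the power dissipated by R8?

Nodal analysis, taking node 11 as the 0 V reference.
Source V1 fixes V_0 = 10 V.
KCL at each unknown node (sum of currents leaving = 0; resistances in Ω):
  Node 1: (V_1 - 10)/360 + (V_1 - V_2)/27000 + (V_1 - V_5)/5600 = 0
  Node 2: (V_2 - V_1)/27000 + (V_2 - V_3)/13 + (V_2 - V_6)/910 = 0
  Node 3: (V_3 - V_2)/13 + (V_3 - V_7)/220 = 0
  Node 4: (V_4 - V_5)/1300 + (V_4 - 10)/51000 + (V_4 - V_8)/3.6 = 0
  Node 5: (V_5 - V_4)/1300 + (V_5 - V_6)/430 + (V_5 - V_1)/5600 + (V_5 - V_9)/39 = 0
  Node 6: (V_6 - V_5)/430 + (V_6 - V_7)/39 + (V_6 - V_2)/910 + (V_6 - V_10)/62 = 0
  Node 7: (V_7 - V_6)/39 + (V_7 - V_3)/220 + (V_7 - 0)/2200 = 0
  Node 8: (V_8 - V_9)/5.1 + (V_8 - V_4)/3.6 = 0
  Node 9: (V_9 - V_8)/5.1 + (V_9 - V_10)/2000 + (V_9 - V_5)/39 = 0
  Node 10: (V_10 - V_9)/2000 + (V_10 - 0)/33000 + (V_10 - V_6)/62 = 0
Collecting terms (coefficients in siemens):
  0.002993·V_1 - 0.00003704·V_2 - 0.0001786·V_5 = 0.02778
  0.07806·V_2 - 0.00003704·V_1 - 0.07692·V_3 - 0.001099·V_6 = 0
  0.08147·V_3 - 0.07692·V_2 - 0.004545·V_7 = 0
  0.2786·V_4 - 0.0007692·V_5 - 0.2778·V_8 = 0.0001961
  0.02891·V_5 - 0.0001786·V_1 - 0.0007692·V_4 - 0.002326·V_6 - 0.02564·V_9 = 0
  0.04519·V_6 - 0.001099·V_2 - 0.002326·V_5 - 0.02564·V_7 - 0.01613·V_10 = 0
  0.03064·V_7 - 0.004545·V_3 - 0.02564·V_6 = 0
  0.4739·V_8 - 0.2778·V_4 - 0.1961·V_9 = 0
  0.2222·V_9 - 0.02564·V_5 - 0.1961·V_8 - 0.0005·V_10 = 0
  0.01666·V_10 - 0.01613·V_6 - 0.0005·V_9 = 0
Solving these 10 simultaneous equations (Gaussian elimination) gives:
  V_1 = 9.524 V, V_2 = 3.042 V, V_3 = 3.039 V, V_4 = 3.461 V
  V_5 = 3.463 V, V_6 = 3.033 V, V_7 = 2.989 V, V_8 = 3.46 V
  V_9 = 3.46 V, V_10 = 3.04 V
Part 1:
  Read off the nodal solution: V_7 = 2.989 V
Part 2:
  I_R9 = (V_10 - V_11)/R9 = (3.04 - 0)/33000 = 0.00009212 A
  Magnitude: I_R9 = 0.00009212 A
Part 3:
  I_R8 = (V_9 - V_10)/R8 = (3.46 - 3.04)/2000 = 0.0002099 A
  P_R8 = I_R8² × R8 = (0.0002099)² × 2000 = 0.00008813 W

Final answers:
1. V_7 = 2.989 V
2. I_R9 = 9.212e-05 A
3. P_R8 = 8.813e-05 W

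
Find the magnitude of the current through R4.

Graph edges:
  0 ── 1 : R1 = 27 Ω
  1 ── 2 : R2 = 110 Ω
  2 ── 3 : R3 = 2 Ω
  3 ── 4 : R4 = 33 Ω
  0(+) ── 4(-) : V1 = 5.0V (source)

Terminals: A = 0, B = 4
Nodal analysis, taking node 4 as the 0 V reference.
Source V1 fixes V_0 = 5 V.
KCL at each unknown node (sum of currents leaving = 0; resistances in Ω):
  Node 1: (V_1 - 5)/27 + (V_1 - V_2)/110 = 0
  Node 2: (V_2 - V_1)/110 + (V_2 - V_3)/2 = 0
  Node 3: (V_3 - V_2)/2 + (V_3 - 0)/33 = 0
Collecting terms (coefficients in siemens):
  0.04613·V_1 - 0.009091·V_2 = 0.1852
  0.5091·V_2 - 0.009091·V_1 - 0.5·V_3 = 0
  0.5303·V_3 - 0.5·V_2 = 0
Solving these 3 simultaneous equations (Gaussian elimination) gives:
  V_1 = 4.215 V, V_2 = 1.017 V, V_3 = 0.9593 V
I_R4 = (V_3 - V_4)/R4 = (0.9593 - 0)/33 = 0.02907 A
|I_R4| = 0.02907 A

Final answer: |I_R4| = 0.02907 A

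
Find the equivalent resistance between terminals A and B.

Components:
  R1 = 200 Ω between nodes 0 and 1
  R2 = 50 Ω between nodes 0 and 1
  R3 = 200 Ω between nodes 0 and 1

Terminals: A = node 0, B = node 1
Reduce the network between node 0 (A) and node 1 (B) by series/parallel combination:
  Rp1 = R1 ‖ R2 ‖ R3 (parallel, all between nodes 0 and 1) = 1/(1/200 + 1/50 + 1/200) = 33.33 Ω
R_eq = 33.33 Ω

Final answer: 33.33 Ω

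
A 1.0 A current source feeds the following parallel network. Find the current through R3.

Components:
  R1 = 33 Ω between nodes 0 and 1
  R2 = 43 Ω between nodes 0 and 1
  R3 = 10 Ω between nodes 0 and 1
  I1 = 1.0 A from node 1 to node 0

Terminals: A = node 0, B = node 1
All resistors sit directly between nodes 0 and 1, so they are in parallel and share one voltage V; the full source current 1 A splits among them.
1/R_par = 1/33 + 1/43 + 1/10 = 0.1536 S  =>  R_par = 6.512 Ω
V = I × R_par = 1 × 6.512 = 6.512 V
I_R3 = V/R3 = 6.512/10 = 0.6512 A

Final answer: 0.6512 A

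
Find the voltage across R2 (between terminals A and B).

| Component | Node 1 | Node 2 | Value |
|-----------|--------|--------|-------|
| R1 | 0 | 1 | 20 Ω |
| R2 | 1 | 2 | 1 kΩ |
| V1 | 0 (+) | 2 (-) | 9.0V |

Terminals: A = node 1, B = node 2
R1 and R2 are in series across V1 (node 0 → node 1 → node 2), and the output A–B is taken across R2, so this is a voltage divider.
Series current: I = V1/(R1 + R2) = 9/(20 + 1000) = 9/1020 = 0.008824 A
V_R2 = I × R2 = V1 × R2/(R1 + R2) = 9 × 1000/1020 = 8.824 V

Final answer: 8.824 V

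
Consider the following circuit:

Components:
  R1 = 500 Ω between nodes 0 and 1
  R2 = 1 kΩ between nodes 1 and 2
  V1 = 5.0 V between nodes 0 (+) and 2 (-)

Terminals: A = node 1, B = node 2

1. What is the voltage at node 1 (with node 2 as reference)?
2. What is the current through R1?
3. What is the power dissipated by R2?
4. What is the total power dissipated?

Nodal analysis, taking node 2 as the 0 V reference.
Source V1 fixes V_0 = 5 V.
KCL at each unknown node (sum of currents leaving = 0; resistances in Ω):
  Node 1: (V_1 - 5)/500 + (V_1 - 0)/1000 = 0
Collecting terms: 0.003 × V_1 = 0.01  =>  V_1 = 3.333 V
Part 1:
  Read off the nodal solution: V_1 = 3.333 V
Part 2:
  I_R1 = (V_0 - V_1)/R1 = (5 - 3.333)/500 = 0.003333 A
  Magnitude: I_R1 = 0.003333 A
Part 3:
  I_R2 = (V_1 - V_2)/R2 = (3.333 - 0)/1000 = 0.003333 A
  P_R2 = I_R2² × R2 = (0.003333)² × 1000 = 0.01111 W
Part 4:
  Power in each resistor, P = (ΔV)²/R:
    P_R1 = (5 - 3.333)²/500 = 0.005556 W
    P_R2 = (3.333 - 0)²/1000 = 0.01111 W
  P_total = P_R1 + P_R2 = 0.01667 W

Final answers:
1. V_1 = 3.333 V
2. I_R1 = 0.003333 A
3. P_R2 = 0.01111 W
4. P_total = 0.01667 W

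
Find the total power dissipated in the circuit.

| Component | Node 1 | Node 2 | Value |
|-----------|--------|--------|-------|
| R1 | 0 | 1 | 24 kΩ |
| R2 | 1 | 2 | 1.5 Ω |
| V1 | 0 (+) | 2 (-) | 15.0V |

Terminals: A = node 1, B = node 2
Nodal analysis, taking node 2 as the 0 V reference.
Source V1 fixes V_0 = 15 V.
KCL at each unknown node (sum of currents leaving = 0; resistances in Ω):
  Node 1: (V_1 - 15)/24000 + (V_1 - 0)/1.5 = 0
Collecting terms: 0.6667 × V_1 = 0.000625  =>  V_1 = 0.0009374 V
Power in each resistor, P = (ΔV)²/R:
  P_R1 = (15 - 0.0009374)²/24000 = 0.009374 W
  P_R2 = (0.0009374 - 0)²/1.5 = 0.0000005859 W
P_total = P_R1 + P_R2 = 0.009374 W

Final answer: 0.009374 W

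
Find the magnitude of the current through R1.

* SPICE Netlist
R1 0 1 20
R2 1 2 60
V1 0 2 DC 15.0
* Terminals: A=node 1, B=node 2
Nodal analysis, taking node 2 as the 0 V reference.
Source V1 fixes V_0 = 15 V.
KCL at each unknown node (sum of currents leaving = 0; resistances in Ω):
  Node 1: (V_1 - 15)/20 + (V_1 - 0)/60 = 0
Collecting terms: 0.06667 × V_1 = 0.75  =>  V_1 = 11.25 V
I_R1 = (V_0 - V_1)/R1 = (15 - 11.25)/20 = 0.1875 A
|I_R1| = 0.1875 A

Final answer: |I_R1| = 0.1875 A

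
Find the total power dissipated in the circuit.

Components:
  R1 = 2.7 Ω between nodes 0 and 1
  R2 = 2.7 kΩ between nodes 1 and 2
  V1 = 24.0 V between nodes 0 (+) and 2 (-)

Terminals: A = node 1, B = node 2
Nodal analysis, taking node 2 as the 0 V reference.
Source V1 fixes V_0 = 24 V.
KCL at each unknown node (sum of currents leaving = 0; resistances in Ω):
  Node 1: (V_1 - 24)/2.7 + (V_1 - 0)/2700 = 0
Collecting terms: 0.3707 × V_1 = 8.889  =>  V_1 = 23.98 V
Power in each resistor, P = (ΔV)²/R:
  P_R1 = (24 - 23.98)²/2.7 = 0.0002129 W
  P_R2 = (23.98 - 0)²/2700 = 0.2129 W
P_total = P_R1 + P_R2 = 0.2131 W

Final answer: 0.2131 W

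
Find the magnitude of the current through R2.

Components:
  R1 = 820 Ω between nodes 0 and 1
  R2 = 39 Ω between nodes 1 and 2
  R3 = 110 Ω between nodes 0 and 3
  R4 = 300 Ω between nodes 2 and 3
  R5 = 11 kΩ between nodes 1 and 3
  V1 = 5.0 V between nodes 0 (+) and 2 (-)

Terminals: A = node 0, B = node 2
Nodal analysis, taking node 2 as the 0 V reference.
Source V1 fixes V_0 = 5 V.
KCL at each unknown node (sum of currents leaving = 0; resistances in Ω):
  Node 1: (V_1 - 5)/820 + (V_1 - 0)/39 + (V_1 - V_3)/11000 = 0
  Node 3: (V_3 - 5)/110 + (V_3 - 0)/300 + (V_3 - V_1)/11000 = 0
Collecting terms (coefficients in siemens):
  0.02695·V_1 - 0.00009091·V_3 = 0.006098
  0.01252·V_3 - 0.00009091·V_1 = 0.04545
Determinant D = (0.02695)(0.01252) - (-0.00009091)(-0.00009091) = 0.0003373
V_1 = [(0.006098)(0.01252) - (-0.00009091)(0.04545)]/D = 0.2385 V
V_3 = [(0.02695)(0.04545) - (0.006098)(-0.00009091)]/D = 3.634 V
I_R2 = (V_1 - V_2)/R2 = (0.2385 - 0)/39 = 0.006115 A
|I_R2| = 0.006115 A

Final answer: |I_R2| = 0.006115 A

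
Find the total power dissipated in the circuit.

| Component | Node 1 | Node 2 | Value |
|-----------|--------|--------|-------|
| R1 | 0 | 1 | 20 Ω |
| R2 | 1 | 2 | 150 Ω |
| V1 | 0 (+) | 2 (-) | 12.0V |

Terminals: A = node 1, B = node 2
Nodal analysis, taking node 2 as the 0 V reference.
Source V1 fixes V_0 = 12 V.
KCL at each unknown node (sum of currents leaving = 0; resistances in Ω):
  Node 1: (V_1 - 12)/20 + (V_1 - 0)/150 = 0
Collecting terms: 0.05667 × V_1 = 0.6  =>  V_1 = 10.59 V
Power in each resistor, P = (ΔV)²/R:
  P_R1 = (12 - 10.59)²/20 = 0.09965 W
  P_R2 = (10.59 - 0)²/150 = 0.7474 W
P_total = P_R1 + P_R2 = 0.8471 W

Final answer: 0.8471 W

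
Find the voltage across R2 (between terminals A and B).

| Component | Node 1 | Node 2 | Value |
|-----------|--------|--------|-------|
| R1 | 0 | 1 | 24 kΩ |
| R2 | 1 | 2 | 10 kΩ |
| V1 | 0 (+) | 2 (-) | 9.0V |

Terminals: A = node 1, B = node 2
R1 and R2 are in series across V1 (node 0 → node 1 → node 2), and the output A–B is taken across R2, so this is a voltage divider.
Series current: I = V1/(R1 + R2) = 9/(24000 + 10000) = 9/34000 = 0.0002647 A
V_R2 = I × R2 = V1 × R2/(R1 + R2) = 9 × 10000/34000 = 2.647 V

Final answer: 2.647 V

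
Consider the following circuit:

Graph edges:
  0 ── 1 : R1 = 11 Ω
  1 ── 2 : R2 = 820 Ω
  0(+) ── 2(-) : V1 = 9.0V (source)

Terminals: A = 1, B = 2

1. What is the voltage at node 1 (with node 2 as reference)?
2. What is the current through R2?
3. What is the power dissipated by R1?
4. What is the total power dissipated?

Nodal analysis, taking node 2 as the 0 V reference.
Source V1 fixes V_0 = 9 V.
KCL at each unknown node (sum of currents leaving = 0; resistances in Ω):
  Node 1: (V_1 - 9)/11 + (V_1 - 0)/820 = 0
Collecting terms: 0.09213 × V_1 = 0.8182  =>  V_1 = 8.881 V
Part 1:
  Read off the nodal solution: V_1 = 8.881 V
Part 2:
  I_R2 = (V_1 - V_2)/R2 = (8.881 - 0)/820 = 0.01083 A
  Magnitude: I_R2 = 0.01083 A
Part 3:
  I_R1 = (V_0 - V_1)/R1 = (9 - 8.881)/11 = 0.01083 A
  P_R1 = I_R1² × R1 = (0.01083)² × 11 = 0.00129 W
Part 4:
  Power in each resistor, P = (ΔV)²/R:
    P_R1 = (9 - 8.881)²/11 = 0.00129 W
    P_R2 = (8.881 - 0)²/820 = 0.09618 W
  P_total = P_R1 + P_R2 = 0.09747 W

Final answers:
1. V_1 = 8.881 V
2. I_R2 = 0.01083 A
3. P_R1 = 0.00129 W
4. P_total = 0.09747 W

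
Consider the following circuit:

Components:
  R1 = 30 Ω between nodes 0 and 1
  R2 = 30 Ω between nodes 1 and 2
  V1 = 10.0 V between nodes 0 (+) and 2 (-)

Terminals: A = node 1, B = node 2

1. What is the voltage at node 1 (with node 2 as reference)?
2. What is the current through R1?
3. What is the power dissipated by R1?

Nodal analysis, taking node 2 as the 0 V reference.
Source V1 fixes V_0 = 10 V.
KCL at each unknown node (sum of currents leaving = 0; resistances in Ω):
  Node 1: (V_1 - 10)/30 + (V_1 - 0)/30 = 0
Collecting terms: 0.06667 × V_1 = 0.3333  =>  V_1 = 5 V
Part 1:
  Read off the nodal solution: V_1 = 5 V
Part 2:
  I_R1 = (V_0 - V_1)/R1 = (10 - 5)/30 = 0.1667 A
  Magnitude: I_R1 = 0.1667 A
Part 3:
  I_R1 = (V_0 - V_1)/R1 = (10 - 5)/30 = 0.1667 A
  P_R1 = I_R1² × R1 = (0.1667)² × 30 = 0.8333 W

Final answers:
1. V_1 = 5 V
2. I_R1 = 0.1667 A
3. P_R1 = 0.8333 W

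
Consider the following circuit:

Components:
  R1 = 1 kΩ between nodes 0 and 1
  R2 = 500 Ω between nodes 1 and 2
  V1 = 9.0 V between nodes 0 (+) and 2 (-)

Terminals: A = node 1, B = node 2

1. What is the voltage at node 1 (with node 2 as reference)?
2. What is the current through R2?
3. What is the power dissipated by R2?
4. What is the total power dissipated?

Nodal analysis, taking node 2 as the 0 V reference.
Source V1 fixes V_0 = 9 V.
KCL at each unknown node (sum of currents leaving = 0; resistances in Ω):
  Node 1: (V_1 - 9)/1000 + (V_1 - 0)/500 = 0
Collecting terms: 0.003 × V_1 = 0.009  =>  V_1 = 3 V
Part 1:
  Read off the nodal solution: V_1 = 3 V
Part 2:
  I_R2 = (V_1 - V_2)/R2 = (3 - 0)/500 = 0.006 A
  Magnitude: I_R2 = 0.006 A
Part 3:
  I_R2 = (V_1 - V_2)/R2 = (3 - 0)/500 = 0.006 A
  P_R2 = I_R2² × R2 = (0.006)² × 500 = 0.018 W
Part 4:
  Power in each resistor, P = (ΔV)²/R:
    P_R1 = (9 - 3)²/1000 = 0.036 W
    P_R2 = (3 - 0)²/500 = 0.018 W
  P_total = P_R1 + P_R2 = 0.054 W

Final answers:
1. V_1 = 3 V
2. I_R2 = 0.006 A
3. P_R2 = 0.018 W
4. P_total = 0.054 W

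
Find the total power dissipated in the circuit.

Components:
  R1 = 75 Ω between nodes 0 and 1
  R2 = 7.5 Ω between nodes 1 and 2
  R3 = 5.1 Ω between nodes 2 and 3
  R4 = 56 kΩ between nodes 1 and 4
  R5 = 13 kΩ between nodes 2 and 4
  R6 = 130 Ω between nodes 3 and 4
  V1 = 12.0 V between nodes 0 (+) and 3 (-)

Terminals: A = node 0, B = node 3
Nodal analysis, taking node 3 as the 0 V reference.
Source V1 fixes V_0 = 12 V.
KCL at each unknown node (sum of currents leaving = 0; resistances in Ω):
  Node 1: (V_1 - 12)/75 + (V_1 - V_2)/7.5 + (V_1 - V_4)/56000 = 0
  Node 2: (V_2 - V_1)/7.5 + (V_2 - 0)/5.1 + (V_2 - V_4)/13000 = 0
  Node 4: (V_4 - V_1)/56000 + (V_4 - V_2)/13000 + (V_4 - 0)/130 = 0
Collecting terms (coefficients in siemens):
  0.1467·V_1 - 0.1333·V_2 - 0.00001786·V_4 = 0.16
  0.3295·V_2 - 0.1333·V_1 - 0.00007692·V_4 = 0
  0.007787·V_4 - 0.00001786·V_1 - 0.00007692·V_2 = 0
Solving these 3 simultaneous equations (Gaussian elimination) gives:
  V_1 = 1.725 V, V_2 = 0.6982 V, V_4 = 0.01085 V
Power in each resistor, P = (ΔV)²/R:
  P_R1 = (12 - 1.725)²/75 = 1.408 W
  P_R2 = (1.725 - 0.6982)²/7.5 = 0.1407 W
  P_R3 = (0.6982 - 0)²/5.1 = 0.0956 W
  P_R4 = (1.725 - 0.01085)²/56000 = 0.0000525 W
  P_R5 = (0.6982 - 0.01085)²/13000 = 0.00003635 W
  P_R6 = (0 - 0.01085)²/130 = 0.0000009063 W
P_total = P_R1 + P_R2 + P_R3 + P_R4 + P_R5 + P_R6 = 1.644 W

Final answer: 1.644 W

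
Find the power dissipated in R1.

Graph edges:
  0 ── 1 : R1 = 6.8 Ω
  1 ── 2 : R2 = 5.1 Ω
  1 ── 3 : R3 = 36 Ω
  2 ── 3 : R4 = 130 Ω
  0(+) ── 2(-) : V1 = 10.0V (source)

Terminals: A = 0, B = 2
Nodal analysis, taking node 2 as the 0 V reference.
Source V1 fixes V_0 = 10 V.
KCL at each unknown node (sum of currents leaving = 0; resistances in Ω):
  Node 1: (V_1 - 10)/6.8 + (V_1 - 0)/5.1 + (V_1 - V_3)/36 = 0
  Node 3: (V_3 - V_1)/36 + (V_3 - 0)/130 = 0
Collecting terms (coefficients in siemens):
  0.3709·V_1 - 0.02778·V_3 = 1.471
  0.03547·V_3 - 0.02778·V_1 = 0
Determinant D = (0.3709)(0.03547) - (-0.02778)(-0.02778) = 0.01238
V_1 = [(1.471)(0.03547) - (-0.02778)(0)]/D = 4.212 V
V_3 = [(0.3709)(0) - (1.471)(-0.02778)]/D = 3.298 V
I_R1 = (V_0 - V_1)/R1 = (10 - 4.212)/6.8 = 0.8512 A
P_R1 = I_R1² × R1 = (0.8512)² × 6.8 = 4.927 W

Final answer: 4.927 W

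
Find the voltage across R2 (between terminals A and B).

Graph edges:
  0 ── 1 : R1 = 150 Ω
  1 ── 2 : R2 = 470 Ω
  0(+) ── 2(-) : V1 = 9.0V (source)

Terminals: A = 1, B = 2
R1 and R2 are in series across V1 (node 0 → node 1 → node 2), and the output A–B is taken across R2, so this is a voltage divider.
Series current: I = V1/(R1 + R2) = 9/(150 + 470) = 9/620 = 0.01452 A
V_R2 = I × R2 = V1 × R2/(R1 + R2) = 9 × 470/620 = 6.823 V

Final answer: 6.823 V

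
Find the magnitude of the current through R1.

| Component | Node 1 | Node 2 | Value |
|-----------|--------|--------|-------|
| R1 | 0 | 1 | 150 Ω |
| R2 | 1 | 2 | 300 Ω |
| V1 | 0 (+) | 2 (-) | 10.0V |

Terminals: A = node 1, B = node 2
Nodal analysis, taking node 2 as the 0 V reference.
Source V1 fixes V_0 = 10 V.
KCL at each unknown node (sum of currents leaving = 0; resistances in Ω):
  Node 1: (V_1 - 10)/150 + (V_1 - 0)/300 = 0
Collecting terms: 0.01 × V_1 = 0.06667  =>  V_1 = 6.667 V
I_R1 = (V_0 - V_1)/R1 = (10 - 6.667)/150 = 0.02222 A
|I_R1| = 0.02222 A

Final answer: |I_R1| = 0.02222 A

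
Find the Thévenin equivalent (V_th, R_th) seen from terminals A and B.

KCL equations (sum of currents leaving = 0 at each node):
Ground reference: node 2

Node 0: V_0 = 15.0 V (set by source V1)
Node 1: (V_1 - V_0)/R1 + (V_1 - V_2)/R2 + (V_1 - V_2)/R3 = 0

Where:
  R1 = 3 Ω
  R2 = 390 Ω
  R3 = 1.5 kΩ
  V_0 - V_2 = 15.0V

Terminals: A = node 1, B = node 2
Step 1 — V_th is the open-circuit voltage V_A - V_B (nothing connected across the terminals).
Nodal analysis, taking node 2 as the 0 V reference.
Source V1 fixes V_0 = 15 V.
KCL at each unknown node (sum of currents leaving = 0; resistances in Ω):
  Node 1: (V_1 - 15)/3 + (V_1 - 0)/390 + (V_1 - 0)/1500 = 0
Collecting terms: 0.3366 × V_1 = 5  =>  V_1 = 14.86 V
V_th = V_1 - V_2 = 14.86 - 0 = 14.86 V
Step 2 — R_th: zero the source — replace V1 by a short circuit (node 2 merges into node 0) — and find the resistance seen between A (node 1) and B (node 0).
Reduce the network between node 1 (A) and node 0 (B) by series/parallel combination:
  Rp1 = R1 ‖ R2 ‖ R3 (parallel, all between nodes 0 and 1) = 1/(1/3 + 1/390 + 1/1500) = 2.971 Ω
R_th = 2.971 Ω

Final answer: V_th = 14.86 V, R_th = 2.971 Ω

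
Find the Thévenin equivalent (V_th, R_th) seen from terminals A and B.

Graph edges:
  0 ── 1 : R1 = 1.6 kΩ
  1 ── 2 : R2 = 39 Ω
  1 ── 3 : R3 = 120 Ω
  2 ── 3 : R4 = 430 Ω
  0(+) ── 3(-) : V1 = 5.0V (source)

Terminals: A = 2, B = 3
Step 1 — V_th is the open-circuit voltage V_A - V_B (nothing connected across the terminals).
Nodal analysis, taking node 3 as the 0 V reference.
Source V1 fixes V_0 = 5 V.
KCL at each unknown node (sum of currents leaving = 0; resistances in Ω):
  Node 1: (V_1 - 5)/1600 + (V_1 - V_2)/39 + (V_1 - 0)/120 = 0
  Node 2: (V_2 - V_1)/39 + (V_2 - 0)/430 = 0
Collecting terms (coefficients in siemens):
  0.0346·V_1 - 0.02564·V_2 = 0.003125
  0.02797·V_2 - 0.02564·V_1 = 0
Determinant D = (0.0346)(0.02797) - (-0.02564)(-0.02564) = 0.0003102
V_1 = [(0.003125)(0.02797) - (-0.02564)(0)]/D = 0.2818 V
V_2 = [(0.0346)(0) - (0.003125)(-0.02564)]/D = 0.2583 V
V_th = V_2 - V_3 = 0.2583 - 0 = 0.2583 V
Step 2 — R_th: zero the source — replace V1 by a short circuit (node 3 merges into node 0) — and find the resistance seen between A (node 2) and B (node 0).
Reduce the network between node 2 (A) and node 0 (B) by series/parallel combination:
  Rp1 = R1 ‖ R3 (parallel, both between nodes 0 and 1) = 1/(1/1600 + 1/120) = 111.6 Ω
  Rs1 = R2 + Rp1 (series, joined only at node 1) = 39 + 111.6 = 150.6 Ω
  Rp2 = R4 ‖ Rs1 (parallel, both between nodes 0 and 2) = 1/(1/430 + 1/150.6) = 111.6 Ω
R_th = 111.6 Ω

Final answer: V_th = 0.2583 V, R_th = 111.6 Ω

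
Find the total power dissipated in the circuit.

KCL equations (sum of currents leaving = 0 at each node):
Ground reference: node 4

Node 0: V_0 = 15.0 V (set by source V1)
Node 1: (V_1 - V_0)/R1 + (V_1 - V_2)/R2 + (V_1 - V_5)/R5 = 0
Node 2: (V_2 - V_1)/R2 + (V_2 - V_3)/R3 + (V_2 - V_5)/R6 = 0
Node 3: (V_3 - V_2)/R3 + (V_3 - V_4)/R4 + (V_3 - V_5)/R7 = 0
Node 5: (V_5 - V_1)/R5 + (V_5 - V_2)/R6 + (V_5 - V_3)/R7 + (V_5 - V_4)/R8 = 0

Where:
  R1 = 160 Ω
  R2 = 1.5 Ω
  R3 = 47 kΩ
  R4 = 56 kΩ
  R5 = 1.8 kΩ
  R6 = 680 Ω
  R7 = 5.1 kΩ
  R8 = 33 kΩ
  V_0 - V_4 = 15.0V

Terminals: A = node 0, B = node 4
Nodal analysis, taking node 4 as the 0 V reference.
Source V1 fixes V_0 = 15 V.
KCL at each unknown node (sum of currents leaving = 0; resistances in Ω):
  Node 1: (V_1 - 15)/160 + (V_1 - V_2)/1.5 + (V_1 - V_5)/1800 = 0
  Node 2: (V_2 - V_1)/1.5 + (V_2 - V_3)/47000 + (V_2 - V_5)/680 = 0
  Node 3: (V_3 - V_2)/47000 + (V_3 - 0)/56000 + (V_3 - V_5)/5100 = 0
  Node 5: (V_5 - V_1)/1800 + (V_5 - V_2)/680 + (V_5 - V_3)/5100 + (V_5 - 0)/33000 = 0
Collecting terms (coefficients in siemens):
  0.6735·V_1 - 0.6667·V_2 - 0.0005556·V_5 = 0.09375
  0.6682·V_2 - 0.6667·V_1 - 0.00002128·V_3 - 0.001471·V_5 = 0
  0.0002352·V_3 - 0.00002128·V_2 - 0.0001961·V_5 = 0
  0.002253·V_5 - 0.0005556·V_1 - 0.001471·V_2 - 0.0001961·V_3 = 0
Solving these 4 simultaneous equations (Gaussian elimination) gives:
  V_1 = 14.89 V, V_2 = 14.89 V, V_3 = 13.49 V, V_5 = 14.57 V
Power in each resistor, P = (ΔV)²/R:
  P_R1 = (15 - 14.89)²/160 = 0.0000745 W
  P_R2 = (14.89 - 14.89)²/1.5 = 0.0000003797 W
  P_R3 = (14.89 - 13.49)²/47000 = 0.00004163 W
  P_R4 = (13.49 - 0)²/56000 = 0.00325 W
  P_R5 = (14.89 - 14.57)²/1800 = 0.00005783 W
  P_R6 = (14.89 - 14.57)²/680 = 0.0001524 W
  P_R7 = (13.49 - 14.57)²/5100 = 0.0002274 W
  P_R8 = (0 - 14.57)²/33000 = 0.006431 W
P_total = P_R1 + P_R2 + P_R3 + P_R4 + P_R5 + P_R6 + P_R7 + P_R8 = 0.01024 W

Final answer: 0.01024 W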